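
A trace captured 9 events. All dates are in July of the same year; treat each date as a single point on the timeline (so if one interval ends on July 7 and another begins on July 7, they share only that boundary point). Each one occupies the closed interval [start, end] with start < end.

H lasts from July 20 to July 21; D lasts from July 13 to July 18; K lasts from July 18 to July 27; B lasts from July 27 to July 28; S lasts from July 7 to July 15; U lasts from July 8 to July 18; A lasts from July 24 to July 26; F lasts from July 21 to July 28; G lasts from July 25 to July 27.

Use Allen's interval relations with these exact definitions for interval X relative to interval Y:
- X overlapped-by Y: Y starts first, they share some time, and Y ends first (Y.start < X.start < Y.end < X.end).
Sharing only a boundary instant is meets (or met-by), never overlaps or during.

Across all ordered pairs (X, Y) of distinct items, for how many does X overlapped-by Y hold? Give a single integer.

4

Checking all 72 ordered pairs for relation 'overlapped-by'; matching pairs in alphabetical order:
(D, S): D overlapped-by S ✓
(F, K): F overlapped-by K ✓
(G, A): G overlapped-by A ✓
(U, S): U overlapped-by S ✓
Count: 4.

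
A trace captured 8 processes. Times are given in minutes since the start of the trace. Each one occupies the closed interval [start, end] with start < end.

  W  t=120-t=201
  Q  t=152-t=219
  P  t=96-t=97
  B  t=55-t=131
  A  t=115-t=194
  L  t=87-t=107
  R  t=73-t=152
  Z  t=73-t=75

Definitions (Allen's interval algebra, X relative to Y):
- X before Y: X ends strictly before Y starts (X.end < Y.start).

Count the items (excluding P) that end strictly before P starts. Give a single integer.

1

Target P = [t=96, t=97].
A [t=115, t=194] → after → no.
B [t=55, t=131] → contains → no.
L [t=87, t=107] → contains → no.
Q [t=152, t=219] → after → no.
R [t=73, t=152] → contains → no.
W [t=120, t=201] → after → no.
Z [t=73, t=75] → before → counts.
Total: 1.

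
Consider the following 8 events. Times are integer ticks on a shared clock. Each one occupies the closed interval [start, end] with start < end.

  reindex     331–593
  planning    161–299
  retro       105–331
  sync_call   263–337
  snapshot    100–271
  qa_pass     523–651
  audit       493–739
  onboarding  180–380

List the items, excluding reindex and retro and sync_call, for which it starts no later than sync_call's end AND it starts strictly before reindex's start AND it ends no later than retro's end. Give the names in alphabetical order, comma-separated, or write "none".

Conditions: its start is no later than sync_call's end (X.start <= 337) AND its start is strictly before reindex's start (X.start < 331) AND its end is no later than retro's end (X.end <= 331).
audit: start 493 <= 337? ✗; start 493 < 331? ✗; end 739 <= 331? ✗ → no.
onboarding: start 180 <= 337? ✓; start 180 < 331? ✓; end 380 <= 331? ✗ → no.
planning: start 161 <= 337? ✓; start 161 < 331? ✓; end 299 <= 331? ✓ → yes.
qa_pass: start 523 <= 337? ✗; start 523 < 331? ✗; end 651 <= 331? ✗ → no.
snapshot: start 100 <= 337? ✓; start 100 < 331? ✓; end 271 <= 331? ✓ → yes.
Result: planning, snapshot.

planning, snapshot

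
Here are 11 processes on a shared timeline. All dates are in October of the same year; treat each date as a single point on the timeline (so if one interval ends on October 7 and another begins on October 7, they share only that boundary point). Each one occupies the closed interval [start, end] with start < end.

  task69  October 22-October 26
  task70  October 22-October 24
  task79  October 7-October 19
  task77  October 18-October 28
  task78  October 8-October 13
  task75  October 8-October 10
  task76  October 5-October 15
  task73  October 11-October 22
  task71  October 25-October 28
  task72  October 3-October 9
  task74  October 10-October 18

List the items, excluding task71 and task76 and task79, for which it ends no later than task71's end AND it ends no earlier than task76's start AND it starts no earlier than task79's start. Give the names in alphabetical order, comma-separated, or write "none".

task69, task70, task73, task74, task75, task77, task78

Conditions: its end is no later than task71's end (X.end <= October 28) AND its end is no earlier than task76's start (X.end >= October 5) AND its start is no earlier than task79's start (X.start >= October 7).
task69: end October 26 <= October 28? ✓; end October 26 >= October 5? ✓; start October 22 >= October 7? ✓ → yes.
task70: end October 24 <= October 28? ✓; end October 24 >= October 5? ✓; start October 22 >= October 7? ✓ → yes.
task72: end October 9 <= October 28? ✓; end October 9 >= October 5? ✓; start October 3 >= October 7? ✗ → no.
task73: end October 22 <= October 28? ✓; end October 22 >= October 5? ✓; start October 11 >= October 7? ✓ → yes.
task74: end October 18 <= October 28? ✓; end October 18 >= October 5? ✓; start October 10 >= October 7? ✓ → yes.
task75: end October 10 <= October 28? ✓; end October 10 >= October 5? ✓; start October 8 >= October 7? ✓ → yes.
task77: end October 28 <= October 28? ✓; end October 28 >= October 5? ✓; start October 18 >= October 7? ✓ → yes.
task78: end October 13 <= October 28? ✓; end October 13 >= October 5? ✓; start October 8 >= October 7? ✓ → yes.
Result: task69, task70, task73, task74, task75, task77, task78.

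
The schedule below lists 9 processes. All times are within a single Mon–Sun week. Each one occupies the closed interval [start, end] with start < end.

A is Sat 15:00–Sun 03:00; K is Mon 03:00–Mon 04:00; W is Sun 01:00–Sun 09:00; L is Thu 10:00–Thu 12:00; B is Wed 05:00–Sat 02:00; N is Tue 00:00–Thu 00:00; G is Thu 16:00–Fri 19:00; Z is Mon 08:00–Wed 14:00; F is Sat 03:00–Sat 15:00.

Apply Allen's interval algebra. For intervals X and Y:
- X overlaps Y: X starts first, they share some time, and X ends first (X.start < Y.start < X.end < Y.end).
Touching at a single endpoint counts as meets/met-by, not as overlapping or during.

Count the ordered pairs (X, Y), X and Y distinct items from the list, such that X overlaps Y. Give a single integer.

4

Checking all 72 ordered pairs for relation 'overlaps'; matching pairs in alphabetical order:
(A, W): A overlaps W ✓
(N, B): N overlaps B ✓
(Z, B): Z overlaps B ✓
(Z, N): Z overlaps N ✓
Count: 4.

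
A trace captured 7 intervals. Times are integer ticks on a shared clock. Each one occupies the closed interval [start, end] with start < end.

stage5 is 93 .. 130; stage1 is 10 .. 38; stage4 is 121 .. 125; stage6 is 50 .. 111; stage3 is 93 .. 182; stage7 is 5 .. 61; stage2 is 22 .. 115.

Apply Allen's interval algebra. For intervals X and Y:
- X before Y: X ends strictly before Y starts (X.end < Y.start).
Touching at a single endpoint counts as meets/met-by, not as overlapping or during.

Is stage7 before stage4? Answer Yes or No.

stage7 = [5, 61], stage4 = [121, 125].
Actual relation of stage7 to stage4: before.
Asked whether 'before' holds → Yes.

Yes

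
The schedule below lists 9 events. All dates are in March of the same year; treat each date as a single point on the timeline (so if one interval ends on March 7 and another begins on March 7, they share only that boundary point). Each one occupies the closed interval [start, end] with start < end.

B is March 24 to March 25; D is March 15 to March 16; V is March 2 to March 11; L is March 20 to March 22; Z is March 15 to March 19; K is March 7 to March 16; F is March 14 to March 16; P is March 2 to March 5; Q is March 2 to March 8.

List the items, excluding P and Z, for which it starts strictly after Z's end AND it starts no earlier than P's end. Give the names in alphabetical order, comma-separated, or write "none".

Conditions: its start is strictly after Z's end (X.start > March 19) AND its start is no earlier than P's end (X.start >= March 5).
B: start March 24 > March 19? ✓; start March 24 >= March 5? ✓ → yes.
D: start March 15 > March 19? ✗; start March 15 >= March 5? ✓ → no.
F: start March 14 > March 19? ✗; start March 14 >= March 5? ✓ → no.
K: start March 7 > March 19? ✗; start March 7 >= March 5? ✓ → no.
L: start March 20 > March 19? ✓; start March 20 >= March 5? ✓ → yes.
Q: start March 2 > March 19? ✗; start March 2 >= March 5? ✗ → no.
V: start March 2 > March 19? ✗; start March 2 >= March 5? ✗ → no.
Result: B, L.

B, L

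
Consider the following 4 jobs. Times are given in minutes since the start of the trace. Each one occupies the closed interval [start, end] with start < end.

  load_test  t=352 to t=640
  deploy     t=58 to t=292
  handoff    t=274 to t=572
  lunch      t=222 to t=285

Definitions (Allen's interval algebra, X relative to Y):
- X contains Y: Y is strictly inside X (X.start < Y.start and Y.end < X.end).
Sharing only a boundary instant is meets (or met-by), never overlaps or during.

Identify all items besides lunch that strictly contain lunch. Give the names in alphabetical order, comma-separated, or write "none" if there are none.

deploy

Target lunch = [t=222, t=285].
deploy [t=58, t=292] → contains → yes.
handoff [t=274, t=572] → overlapped-by → no.
load_test [t=352, t=640] → after → no.
Result: deploy.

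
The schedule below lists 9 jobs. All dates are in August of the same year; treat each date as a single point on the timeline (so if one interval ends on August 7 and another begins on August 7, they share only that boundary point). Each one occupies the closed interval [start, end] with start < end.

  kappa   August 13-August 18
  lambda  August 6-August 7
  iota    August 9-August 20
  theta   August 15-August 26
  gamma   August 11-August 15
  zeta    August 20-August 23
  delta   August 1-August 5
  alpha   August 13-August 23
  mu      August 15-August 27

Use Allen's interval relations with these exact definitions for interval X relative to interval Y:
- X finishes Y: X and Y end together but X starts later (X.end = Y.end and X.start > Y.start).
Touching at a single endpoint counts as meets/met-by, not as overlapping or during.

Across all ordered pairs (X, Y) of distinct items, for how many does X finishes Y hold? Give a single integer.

1

Checking all 72 ordered pairs for relation 'finishes'; matching pairs in alphabetical order:
(zeta, alpha): zeta finishes alpha ✓
Count: 1.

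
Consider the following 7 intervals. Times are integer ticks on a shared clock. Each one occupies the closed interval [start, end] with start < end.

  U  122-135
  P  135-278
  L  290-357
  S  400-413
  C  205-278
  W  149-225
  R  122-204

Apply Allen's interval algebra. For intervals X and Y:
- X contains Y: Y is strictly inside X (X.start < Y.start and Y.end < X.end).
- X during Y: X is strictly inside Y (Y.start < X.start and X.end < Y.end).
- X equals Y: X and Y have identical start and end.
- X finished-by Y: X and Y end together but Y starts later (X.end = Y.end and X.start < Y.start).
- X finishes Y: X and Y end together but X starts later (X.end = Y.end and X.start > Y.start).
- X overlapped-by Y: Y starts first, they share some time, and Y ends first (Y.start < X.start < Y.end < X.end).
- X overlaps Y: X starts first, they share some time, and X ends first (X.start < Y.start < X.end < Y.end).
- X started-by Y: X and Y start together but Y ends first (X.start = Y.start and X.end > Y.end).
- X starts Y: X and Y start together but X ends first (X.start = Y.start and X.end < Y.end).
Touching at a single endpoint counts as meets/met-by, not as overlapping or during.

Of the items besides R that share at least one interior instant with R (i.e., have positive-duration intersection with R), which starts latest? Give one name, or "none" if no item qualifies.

W

Target R = [122, 204].
C [205, 278] → after → excluded.
L [290, 357] → after → excluded.
P [135, 278] → overlapped-by → candidate.
S [400, 413] → after → excluded.
U [122, 135] → starts → candidate.
W [149, 225] → overlapped-by → candidate.
Among candidates, latest start is 149 → W.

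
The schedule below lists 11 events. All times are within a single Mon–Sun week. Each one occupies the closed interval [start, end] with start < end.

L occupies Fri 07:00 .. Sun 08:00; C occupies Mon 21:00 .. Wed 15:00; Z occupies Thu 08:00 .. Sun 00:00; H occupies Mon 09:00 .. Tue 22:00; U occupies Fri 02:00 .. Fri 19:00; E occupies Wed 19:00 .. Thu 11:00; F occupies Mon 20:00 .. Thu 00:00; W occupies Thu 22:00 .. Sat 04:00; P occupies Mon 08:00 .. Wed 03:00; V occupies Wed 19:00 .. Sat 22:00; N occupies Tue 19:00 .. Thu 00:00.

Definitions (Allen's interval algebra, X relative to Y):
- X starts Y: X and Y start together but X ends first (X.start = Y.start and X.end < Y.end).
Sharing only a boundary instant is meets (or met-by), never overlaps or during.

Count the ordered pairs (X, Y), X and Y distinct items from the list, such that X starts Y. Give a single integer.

Checking all 110 ordered pairs for relation 'starts'; matching pairs in alphabetical order:
(E, V): E starts V ✓
Count: 1.

1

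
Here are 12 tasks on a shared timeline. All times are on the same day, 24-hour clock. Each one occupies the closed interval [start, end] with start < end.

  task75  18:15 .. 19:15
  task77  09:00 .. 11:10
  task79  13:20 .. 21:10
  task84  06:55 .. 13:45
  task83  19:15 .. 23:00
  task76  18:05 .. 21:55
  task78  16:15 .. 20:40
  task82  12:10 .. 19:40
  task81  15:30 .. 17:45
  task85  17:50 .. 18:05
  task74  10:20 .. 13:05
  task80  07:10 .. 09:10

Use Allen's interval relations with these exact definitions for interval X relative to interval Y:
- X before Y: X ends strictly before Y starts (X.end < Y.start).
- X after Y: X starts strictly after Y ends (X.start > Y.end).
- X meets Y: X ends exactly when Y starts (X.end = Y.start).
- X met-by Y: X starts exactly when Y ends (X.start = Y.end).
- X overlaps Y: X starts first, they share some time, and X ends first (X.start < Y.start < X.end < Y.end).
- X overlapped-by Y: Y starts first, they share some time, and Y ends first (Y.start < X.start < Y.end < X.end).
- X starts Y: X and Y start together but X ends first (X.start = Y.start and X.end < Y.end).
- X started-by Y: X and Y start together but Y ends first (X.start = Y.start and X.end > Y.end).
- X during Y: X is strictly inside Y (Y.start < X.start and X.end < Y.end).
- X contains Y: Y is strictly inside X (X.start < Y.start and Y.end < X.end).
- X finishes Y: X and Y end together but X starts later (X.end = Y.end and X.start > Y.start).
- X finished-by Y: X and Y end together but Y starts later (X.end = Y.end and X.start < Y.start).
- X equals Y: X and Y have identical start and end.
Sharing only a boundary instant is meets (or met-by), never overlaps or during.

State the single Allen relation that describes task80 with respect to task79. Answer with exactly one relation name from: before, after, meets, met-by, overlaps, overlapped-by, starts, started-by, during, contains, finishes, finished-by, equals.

task80 = [07:10, 09:10]; task79 = [13:20, 21:10].
Compare endpoints: task80.start < task79.start, task80.start < task79.end, task80.end < task79.start, task80.end < task79.end.
That pattern is 'before'.

before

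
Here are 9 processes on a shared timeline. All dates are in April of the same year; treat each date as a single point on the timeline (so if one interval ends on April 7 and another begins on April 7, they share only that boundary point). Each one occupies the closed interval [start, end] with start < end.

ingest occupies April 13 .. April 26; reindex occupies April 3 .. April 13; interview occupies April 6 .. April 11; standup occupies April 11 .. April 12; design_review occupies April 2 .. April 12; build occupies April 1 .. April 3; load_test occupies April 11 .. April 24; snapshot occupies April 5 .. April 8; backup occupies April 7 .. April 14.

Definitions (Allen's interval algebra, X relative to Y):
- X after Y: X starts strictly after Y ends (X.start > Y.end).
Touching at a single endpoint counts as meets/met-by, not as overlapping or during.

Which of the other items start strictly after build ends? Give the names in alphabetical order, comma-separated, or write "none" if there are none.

backup, ingest, interview, load_test, snapshot, standup

Target build = [April 1, April 3].
backup [April 7, April 14] → after → yes.
design_review [April 2, April 12] → overlapped-by → no.
ingest [April 13, April 26] → after → yes.
interview [April 6, April 11] → after → yes.
load_test [April 11, April 24] → after → yes.
reindex [April 3, April 13] → met-by → no.
snapshot [April 5, April 8] → after → yes.
standup [April 11, April 12] → after → yes.
Result: backup, ingest, interview, load_test, snapshot, standup.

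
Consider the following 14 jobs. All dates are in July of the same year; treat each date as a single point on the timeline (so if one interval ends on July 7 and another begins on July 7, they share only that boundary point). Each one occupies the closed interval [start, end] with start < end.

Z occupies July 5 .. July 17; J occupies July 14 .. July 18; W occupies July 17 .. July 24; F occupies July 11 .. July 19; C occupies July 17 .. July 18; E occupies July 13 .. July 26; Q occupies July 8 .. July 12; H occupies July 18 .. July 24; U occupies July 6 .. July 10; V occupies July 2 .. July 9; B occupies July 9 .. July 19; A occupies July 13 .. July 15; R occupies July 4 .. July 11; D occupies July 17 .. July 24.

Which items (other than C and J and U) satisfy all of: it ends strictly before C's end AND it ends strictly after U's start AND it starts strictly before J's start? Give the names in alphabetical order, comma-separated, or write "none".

A, Q, R, V, Z

Conditions: its end is strictly before C's end (X.end < July 18) AND its end is strictly after U's start (X.end > July 6) AND its start is strictly before J's start (X.start < July 14).
A: end July 15 < July 18? ✓; end July 15 > July 6? ✓; start July 13 < July 14? ✓ → yes.
B: end July 19 < July 18? ✗; end July 19 > July 6? ✓; start July 9 < July 14? ✓ → no.
D: end July 24 < July 18? ✗; end July 24 > July 6? ✓; start July 17 < July 14? ✗ → no.
E: end July 26 < July 18? ✗; end July 26 > July 6? ✓; start July 13 < July 14? ✓ → no.
F: end July 19 < July 18? ✗; end July 19 > July 6? ✓; start July 11 < July 14? ✓ → no.
H: end July 24 < July 18? ✗; end July 24 > July 6? ✓; start July 18 < July 14? ✗ → no.
Q: end July 12 < July 18? ✓; end July 12 > July 6? ✓; start July 8 < July 14? ✓ → yes.
R: end July 11 < July 18? ✓; end July 11 > July 6? ✓; start July 4 < July 14? ✓ → yes.
V: end July 9 < July 18? ✓; end July 9 > July 6? ✓; start July 2 < July 14? ✓ → yes.
W: end July 24 < July 18? ✗; end July 24 > July 6? ✓; start July 17 < July 14? ✗ → no.
Z: end July 17 < July 18? ✓; end July 17 > July 6? ✓; start July 5 < July 14? ✓ → yes.
Result: A, Q, R, V, Z.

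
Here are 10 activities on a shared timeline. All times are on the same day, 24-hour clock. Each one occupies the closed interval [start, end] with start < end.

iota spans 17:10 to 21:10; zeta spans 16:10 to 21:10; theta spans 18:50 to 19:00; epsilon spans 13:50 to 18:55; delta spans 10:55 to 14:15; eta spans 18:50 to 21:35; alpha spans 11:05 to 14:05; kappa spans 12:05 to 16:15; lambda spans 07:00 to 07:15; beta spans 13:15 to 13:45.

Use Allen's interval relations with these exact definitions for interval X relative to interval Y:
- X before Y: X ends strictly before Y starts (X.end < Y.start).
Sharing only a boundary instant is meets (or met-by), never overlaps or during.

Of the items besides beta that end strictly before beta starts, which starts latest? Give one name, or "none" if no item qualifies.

Target beta = [13:15, 13:45].
alpha [11:05, 14:05] → contains → excluded.
delta [10:55, 14:15] → contains → excluded.
epsilon [13:50, 18:55] → after → excluded.
eta [18:50, 21:35] → after → excluded.
iota [17:10, 21:10] → after → excluded.
kappa [12:05, 16:15] → contains → excluded.
lambda [07:00, 07:15] → before → candidate.
theta [18:50, 19:00] → after → excluded.
zeta [16:10, 21:10] → after → excluded.
Among candidates, latest start is 07:00 → lambda.

lambda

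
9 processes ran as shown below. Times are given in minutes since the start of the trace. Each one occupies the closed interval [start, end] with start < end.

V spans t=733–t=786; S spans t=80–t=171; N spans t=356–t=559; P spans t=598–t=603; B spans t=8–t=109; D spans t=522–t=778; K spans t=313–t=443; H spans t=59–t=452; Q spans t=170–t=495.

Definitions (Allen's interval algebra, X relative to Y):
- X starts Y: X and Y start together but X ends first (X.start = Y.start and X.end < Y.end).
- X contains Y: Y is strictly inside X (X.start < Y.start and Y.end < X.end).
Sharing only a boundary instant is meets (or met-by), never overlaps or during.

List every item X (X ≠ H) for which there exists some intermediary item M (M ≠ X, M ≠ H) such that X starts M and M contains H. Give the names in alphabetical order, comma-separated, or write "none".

Target H = [t=59, t=452].
Intermediaries M with M contains H: none.
Union: none.

none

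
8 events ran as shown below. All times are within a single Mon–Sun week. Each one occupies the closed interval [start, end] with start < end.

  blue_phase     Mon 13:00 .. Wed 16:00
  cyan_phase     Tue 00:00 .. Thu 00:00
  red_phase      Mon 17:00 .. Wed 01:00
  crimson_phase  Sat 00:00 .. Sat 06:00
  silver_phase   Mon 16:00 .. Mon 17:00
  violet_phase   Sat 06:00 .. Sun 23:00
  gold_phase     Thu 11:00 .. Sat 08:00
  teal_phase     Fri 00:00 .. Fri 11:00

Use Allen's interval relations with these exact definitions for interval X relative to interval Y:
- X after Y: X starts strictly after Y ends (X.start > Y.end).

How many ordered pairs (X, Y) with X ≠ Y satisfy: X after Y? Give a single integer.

19

Checking all 56 ordered pairs for relation 'after'; matching pairs in alphabetical order:
(crimson_phase, blue_phase): crimson_phase after blue_phase ✓
(crimson_phase, cyan_phase): crimson_phase after cyan_phase ✓
(crimson_phase, red_phase): crimson_phase after red_phase ✓
(crimson_phase, silver_phase): crimson_phase after silver_phase ✓
(crimson_phase, teal_phase): crimson_phase after teal_phase ✓
(cyan_phase, silver_phase): cyan_phase after silver_phase ✓
(gold_phase, blue_phase): gold_phase after blue_phase ✓
(gold_phase, cyan_phase): gold_phase after cyan_phase ✓
(gold_phase, red_phase): gold_phase after red_phase ✓
(gold_phase, silver_phase): gold_phase after silver_phase ✓
(teal_phase, blue_phase): teal_phase after blue_phase ✓
(teal_phase, cyan_phase): teal_phase after cyan_phase ✓
(teal_phase, red_phase): teal_phase after red_phase ✓
(teal_phase, silver_phase): teal_phase after silver_phase ✓
(violet_phase, blue_phase): violet_phase after blue_phase ✓
(violet_phase, cyan_phase): violet_phase after cyan_phase ✓
(violet_phase, red_phase): violet_phase after red_phase ✓
(violet_phase, silver_phase): violet_phase after silver_phase ✓
(violet_phase, teal_phase): violet_phase after teal_phase ✓
Count: 19.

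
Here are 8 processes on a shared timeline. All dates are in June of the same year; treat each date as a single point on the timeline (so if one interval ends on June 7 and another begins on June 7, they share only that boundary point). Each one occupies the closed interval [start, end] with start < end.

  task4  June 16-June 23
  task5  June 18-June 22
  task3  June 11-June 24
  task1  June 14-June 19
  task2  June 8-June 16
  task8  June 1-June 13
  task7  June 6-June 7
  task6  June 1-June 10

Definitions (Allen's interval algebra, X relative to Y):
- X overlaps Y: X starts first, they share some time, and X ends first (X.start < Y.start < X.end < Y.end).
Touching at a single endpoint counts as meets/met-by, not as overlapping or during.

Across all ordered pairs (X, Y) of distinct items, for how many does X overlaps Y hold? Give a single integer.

7

Checking all 56 ordered pairs for relation 'overlaps'; matching pairs in alphabetical order:
(task1, task4): task1 overlaps task4 ✓
(task1, task5): task1 overlaps task5 ✓
(task2, task1): task2 overlaps task1 ✓
(task2, task3): task2 overlaps task3 ✓
(task6, task2): task6 overlaps task2 ✓
(task8, task2): task8 overlaps task2 ✓
(task8, task3): task8 overlaps task3 ✓
Count: 7.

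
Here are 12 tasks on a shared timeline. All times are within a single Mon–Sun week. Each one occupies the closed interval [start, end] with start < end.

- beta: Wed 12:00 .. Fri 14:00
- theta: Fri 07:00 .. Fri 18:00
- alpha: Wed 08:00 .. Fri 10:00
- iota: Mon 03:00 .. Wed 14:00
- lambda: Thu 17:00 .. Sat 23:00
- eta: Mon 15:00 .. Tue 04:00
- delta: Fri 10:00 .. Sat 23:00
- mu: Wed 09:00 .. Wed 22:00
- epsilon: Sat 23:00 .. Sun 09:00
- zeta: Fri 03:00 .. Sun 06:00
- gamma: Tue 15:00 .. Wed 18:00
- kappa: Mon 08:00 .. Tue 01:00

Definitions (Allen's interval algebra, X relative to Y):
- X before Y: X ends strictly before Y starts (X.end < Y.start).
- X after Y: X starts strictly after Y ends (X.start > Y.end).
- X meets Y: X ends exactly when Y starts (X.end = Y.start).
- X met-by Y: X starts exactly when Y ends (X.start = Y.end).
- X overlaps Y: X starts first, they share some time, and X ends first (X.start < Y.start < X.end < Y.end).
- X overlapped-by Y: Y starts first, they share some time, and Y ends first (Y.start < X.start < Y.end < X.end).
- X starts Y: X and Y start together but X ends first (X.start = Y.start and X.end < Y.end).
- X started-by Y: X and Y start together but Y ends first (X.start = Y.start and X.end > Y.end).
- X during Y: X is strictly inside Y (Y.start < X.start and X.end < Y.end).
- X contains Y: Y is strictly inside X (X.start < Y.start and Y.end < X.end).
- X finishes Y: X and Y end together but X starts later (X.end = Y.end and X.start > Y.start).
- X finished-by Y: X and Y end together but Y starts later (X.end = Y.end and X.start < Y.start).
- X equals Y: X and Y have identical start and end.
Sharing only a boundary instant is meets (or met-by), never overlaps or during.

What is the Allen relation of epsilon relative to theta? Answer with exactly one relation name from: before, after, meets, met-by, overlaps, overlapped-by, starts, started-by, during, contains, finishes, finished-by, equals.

after

epsilon = [Sat 23:00, Sun 09:00]; theta = [Fri 07:00, Fri 18:00].
Compare endpoints: epsilon.start > theta.start, epsilon.start > theta.end, epsilon.end > theta.start, epsilon.end > theta.end.
That pattern is 'after'.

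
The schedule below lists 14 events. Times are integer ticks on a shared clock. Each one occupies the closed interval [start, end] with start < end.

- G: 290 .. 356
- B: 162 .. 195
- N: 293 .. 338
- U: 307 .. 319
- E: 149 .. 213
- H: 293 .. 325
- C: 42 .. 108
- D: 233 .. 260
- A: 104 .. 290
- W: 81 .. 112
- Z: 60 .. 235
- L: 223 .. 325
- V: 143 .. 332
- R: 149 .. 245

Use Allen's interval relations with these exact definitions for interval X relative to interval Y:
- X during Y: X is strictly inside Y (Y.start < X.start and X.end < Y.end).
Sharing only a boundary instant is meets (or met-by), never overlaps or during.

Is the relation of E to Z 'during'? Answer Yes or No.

Yes

E = [149, 213], Z = [60, 235].
Actual relation of E to Z: during.
Asked whether 'during' holds → Yes.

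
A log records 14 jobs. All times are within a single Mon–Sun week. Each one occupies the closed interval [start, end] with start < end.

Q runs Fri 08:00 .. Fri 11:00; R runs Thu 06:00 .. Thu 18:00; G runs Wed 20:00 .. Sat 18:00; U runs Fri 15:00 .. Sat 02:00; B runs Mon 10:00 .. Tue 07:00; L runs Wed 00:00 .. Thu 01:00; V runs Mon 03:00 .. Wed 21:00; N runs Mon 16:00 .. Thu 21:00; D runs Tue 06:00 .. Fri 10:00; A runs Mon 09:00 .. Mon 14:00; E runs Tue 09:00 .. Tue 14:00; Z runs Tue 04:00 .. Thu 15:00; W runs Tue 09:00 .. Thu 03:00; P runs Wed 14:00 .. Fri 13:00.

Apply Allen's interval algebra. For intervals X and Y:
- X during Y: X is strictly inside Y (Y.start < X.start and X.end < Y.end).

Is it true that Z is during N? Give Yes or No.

Yes

Z = [Tue 04:00, Thu 15:00], N = [Mon 16:00, Thu 21:00].
Actual relation of Z to N: during.
Asked whether 'during' holds → Yes.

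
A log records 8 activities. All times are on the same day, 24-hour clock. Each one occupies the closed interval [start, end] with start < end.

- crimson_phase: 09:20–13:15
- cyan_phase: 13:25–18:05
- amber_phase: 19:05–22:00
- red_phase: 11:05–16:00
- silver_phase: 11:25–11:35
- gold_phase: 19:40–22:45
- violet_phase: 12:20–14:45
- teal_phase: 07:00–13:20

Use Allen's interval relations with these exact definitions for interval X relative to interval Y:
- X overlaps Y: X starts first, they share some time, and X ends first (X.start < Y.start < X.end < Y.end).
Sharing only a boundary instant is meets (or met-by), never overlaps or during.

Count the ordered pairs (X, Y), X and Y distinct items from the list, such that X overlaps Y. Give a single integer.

Checking all 56 ordered pairs for relation 'overlaps'; matching pairs in alphabetical order:
(amber_phase, gold_phase): amber_phase overlaps gold_phase ✓
(crimson_phase, red_phase): crimson_phase overlaps red_phase ✓
(crimson_phase, violet_phase): crimson_phase overlaps violet_phase ✓
(red_phase, cyan_phase): red_phase overlaps cyan_phase ✓
(teal_phase, red_phase): teal_phase overlaps red_phase ✓
(teal_phase, violet_phase): teal_phase overlaps violet_phase ✓
(violet_phase, cyan_phase): violet_phase overlaps cyan_phase ✓
Count: 7.

7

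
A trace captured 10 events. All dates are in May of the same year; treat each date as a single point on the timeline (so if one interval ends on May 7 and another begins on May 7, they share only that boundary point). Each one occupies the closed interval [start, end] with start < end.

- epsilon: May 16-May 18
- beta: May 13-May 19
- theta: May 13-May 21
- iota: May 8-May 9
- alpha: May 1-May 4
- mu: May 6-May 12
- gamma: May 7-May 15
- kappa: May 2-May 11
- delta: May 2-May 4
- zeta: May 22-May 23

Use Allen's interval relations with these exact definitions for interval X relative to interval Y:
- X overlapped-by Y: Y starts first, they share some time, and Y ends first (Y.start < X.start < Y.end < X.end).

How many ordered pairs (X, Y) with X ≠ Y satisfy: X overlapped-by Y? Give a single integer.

6

Checking all 90 ordered pairs for relation 'overlapped-by'; matching pairs in alphabetical order:
(beta, gamma): beta overlapped-by gamma ✓
(gamma, kappa): gamma overlapped-by kappa ✓
(gamma, mu): gamma overlapped-by mu ✓
(kappa, alpha): kappa overlapped-by alpha ✓
(mu, kappa): mu overlapped-by kappa ✓
(theta, gamma): theta overlapped-by gamma ✓
Count: 6.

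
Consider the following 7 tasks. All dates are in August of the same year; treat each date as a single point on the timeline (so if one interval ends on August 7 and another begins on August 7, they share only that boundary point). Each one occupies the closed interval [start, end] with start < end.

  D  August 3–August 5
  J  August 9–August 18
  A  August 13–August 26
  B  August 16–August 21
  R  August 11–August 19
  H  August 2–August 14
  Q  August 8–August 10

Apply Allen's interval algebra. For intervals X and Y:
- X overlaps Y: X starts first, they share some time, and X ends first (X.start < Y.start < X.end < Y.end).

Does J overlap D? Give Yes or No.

J = [August 9, August 18], D = [August 3, August 5].
Actual relation of J to D: after.
Asked whether 'overlaps' holds → No.

No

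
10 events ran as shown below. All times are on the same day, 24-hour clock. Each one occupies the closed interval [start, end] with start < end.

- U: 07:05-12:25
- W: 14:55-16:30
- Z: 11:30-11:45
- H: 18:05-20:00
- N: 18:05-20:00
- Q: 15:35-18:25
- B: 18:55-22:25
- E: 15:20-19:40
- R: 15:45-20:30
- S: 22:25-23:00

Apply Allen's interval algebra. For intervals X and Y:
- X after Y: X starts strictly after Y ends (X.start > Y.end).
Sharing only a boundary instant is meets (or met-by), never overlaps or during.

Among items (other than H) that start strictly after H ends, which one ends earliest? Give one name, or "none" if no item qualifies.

S

Target H = [18:05, 20:00].
B [18:55, 22:25] → overlapped-by → excluded.
E [15:20, 19:40] → overlaps → excluded.
N [18:05, 20:00] → equals → excluded.
Q [15:35, 18:25] → overlaps → excluded.
R [15:45, 20:30] → contains → excluded.
S [22:25, 23:00] → after → candidate.
U [07:05, 12:25] → before → excluded.
W [14:55, 16:30] → before → excluded.
Z [11:30, 11:45] → before → excluded.
Among candidates, earliest end is 23:00 → S.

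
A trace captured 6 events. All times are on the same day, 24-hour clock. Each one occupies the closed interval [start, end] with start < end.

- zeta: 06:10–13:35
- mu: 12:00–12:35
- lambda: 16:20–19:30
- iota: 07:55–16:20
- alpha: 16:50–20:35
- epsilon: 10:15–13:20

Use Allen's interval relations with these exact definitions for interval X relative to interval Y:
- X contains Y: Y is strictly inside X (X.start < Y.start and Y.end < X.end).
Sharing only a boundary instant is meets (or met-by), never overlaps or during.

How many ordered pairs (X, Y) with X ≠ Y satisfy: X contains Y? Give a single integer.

5

Checking all 30 ordered pairs for relation 'contains'; matching pairs in alphabetical order:
(epsilon, mu): epsilon contains mu ✓
(iota, epsilon): iota contains epsilon ✓
(iota, mu): iota contains mu ✓
(zeta, epsilon): zeta contains epsilon ✓
(zeta, mu): zeta contains mu ✓
Count: 5.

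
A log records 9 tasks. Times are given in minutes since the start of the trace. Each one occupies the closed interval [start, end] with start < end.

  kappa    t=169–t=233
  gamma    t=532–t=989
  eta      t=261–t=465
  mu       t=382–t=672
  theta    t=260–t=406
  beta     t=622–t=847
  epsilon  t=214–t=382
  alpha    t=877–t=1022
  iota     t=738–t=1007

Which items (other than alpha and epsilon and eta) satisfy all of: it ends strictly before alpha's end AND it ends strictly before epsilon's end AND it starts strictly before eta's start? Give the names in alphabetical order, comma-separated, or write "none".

kappa

Conditions: its end is strictly before alpha's end (X.end < t=1022) AND its end is strictly before epsilon's end (X.end < t=382) AND its start is strictly before eta's start (X.start < t=261).
beta: end t=847 < t=1022? ✓; end t=847 < t=382? ✗; start t=622 < t=261? ✗ → no.
gamma: end t=989 < t=1022? ✓; end t=989 < t=382? ✗; start t=532 < t=261? ✗ → no.
iota: end t=1007 < t=1022? ✓; end t=1007 < t=382? ✗; start t=738 < t=261? ✗ → no.
kappa: end t=233 < t=1022? ✓; end t=233 < t=382? ✓; start t=169 < t=261? ✓ → yes.
mu: end t=672 < t=1022? ✓; end t=672 < t=382? ✗; start t=382 < t=261? ✗ → no.
theta: end t=406 < t=1022? ✓; end t=406 < t=382? ✗; start t=260 < t=261? ✓ → no.
Result: kappa.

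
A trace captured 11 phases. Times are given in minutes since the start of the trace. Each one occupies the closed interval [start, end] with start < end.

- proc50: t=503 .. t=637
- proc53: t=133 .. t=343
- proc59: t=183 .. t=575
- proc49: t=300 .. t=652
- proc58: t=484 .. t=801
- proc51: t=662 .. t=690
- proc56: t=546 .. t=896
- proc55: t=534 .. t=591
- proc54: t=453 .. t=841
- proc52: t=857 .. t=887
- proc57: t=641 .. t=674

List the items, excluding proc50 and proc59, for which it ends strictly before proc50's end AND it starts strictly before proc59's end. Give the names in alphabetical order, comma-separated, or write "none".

proc53, proc55

Conditions: its end is strictly before proc50's end (X.end < t=637) AND its start is strictly before proc59's end (X.start < t=575).
proc49: end t=652 < t=637? ✗; start t=300 < t=575? ✓ → no.
proc51: end t=690 < t=637? ✗; start t=662 < t=575? ✗ → no.
proc52: end t=887 < t=637? ✗; start t=857 < t=575? ✗ → no.
proc53: end t=343 < t=637? ✓; start t=133 < t=575? ✓ → yes.
proc54: end t=841 < t=637? ✗; start t=453 < t=575? ✓ → no.
proc55: end t=591 < t=637? ✓; start t=534 < t=575? ✓ → yes.
proc56: end t=896 < t=637? ✗; start t=546 < t=575? ✓ → no.
proc57: end t=674 < t=637? ✗; start t=641 < t=575? ✗ → no.
proc58: end t=801 < t=637? ✗; start t=484 < t=575? ✓ → no.
Result: proc53, proc55.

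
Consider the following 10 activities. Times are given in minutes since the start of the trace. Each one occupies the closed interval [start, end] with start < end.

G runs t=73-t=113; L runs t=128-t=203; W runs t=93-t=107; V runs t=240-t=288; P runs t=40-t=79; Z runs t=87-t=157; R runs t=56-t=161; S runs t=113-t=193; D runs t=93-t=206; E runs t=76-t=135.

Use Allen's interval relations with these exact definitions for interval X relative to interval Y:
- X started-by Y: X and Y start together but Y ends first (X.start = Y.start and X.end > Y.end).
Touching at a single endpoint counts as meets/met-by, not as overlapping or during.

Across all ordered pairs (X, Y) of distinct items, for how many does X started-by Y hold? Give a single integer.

Checking all 90 ordered pairs for relation 'started-by'; matching pairs in alphabetical order:
(D, W): D started-by W ✓
Count: 1.

1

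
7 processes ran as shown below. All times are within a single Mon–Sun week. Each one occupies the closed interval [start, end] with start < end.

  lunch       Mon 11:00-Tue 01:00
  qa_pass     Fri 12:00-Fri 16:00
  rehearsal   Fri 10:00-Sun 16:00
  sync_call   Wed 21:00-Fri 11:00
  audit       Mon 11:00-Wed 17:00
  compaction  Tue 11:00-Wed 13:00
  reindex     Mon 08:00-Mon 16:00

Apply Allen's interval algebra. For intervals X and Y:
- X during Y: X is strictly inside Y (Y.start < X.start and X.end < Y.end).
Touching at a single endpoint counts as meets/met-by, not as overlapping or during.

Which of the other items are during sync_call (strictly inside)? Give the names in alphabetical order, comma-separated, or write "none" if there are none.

none

Target sync_call = [Wed 21:00, Fri 11:00].
audit [Mon 11:00, Wed 17:00] → before → no.
compaction [Tue 11:00, Wed 13:00] → before → no.
lunch [Mon 11:00, Tue 01:00] → before → no.
qa_pass [Fri 12:00, Fri 16:00] → after → no.
rehearsal [Fri 10:00, Sun 16:00] → overlapped-by → no.
reindex [Mon 08:00, Mon 16:00] → before → no.
Result: none.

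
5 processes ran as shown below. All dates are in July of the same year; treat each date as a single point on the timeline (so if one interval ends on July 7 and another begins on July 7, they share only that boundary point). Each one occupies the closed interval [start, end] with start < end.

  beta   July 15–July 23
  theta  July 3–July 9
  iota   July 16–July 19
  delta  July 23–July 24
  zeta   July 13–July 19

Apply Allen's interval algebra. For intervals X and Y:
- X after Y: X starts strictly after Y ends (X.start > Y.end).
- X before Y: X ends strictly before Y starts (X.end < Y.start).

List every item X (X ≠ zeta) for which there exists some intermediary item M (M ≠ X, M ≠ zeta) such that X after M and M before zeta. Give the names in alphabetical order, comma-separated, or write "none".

Target zeta = [July 13, July 19].
Intermediaries M with M before zeta: theta.
Via theta — items with X after theta: beta, delta, iota.
Union: beta, delta, iota.

beta, delta, iota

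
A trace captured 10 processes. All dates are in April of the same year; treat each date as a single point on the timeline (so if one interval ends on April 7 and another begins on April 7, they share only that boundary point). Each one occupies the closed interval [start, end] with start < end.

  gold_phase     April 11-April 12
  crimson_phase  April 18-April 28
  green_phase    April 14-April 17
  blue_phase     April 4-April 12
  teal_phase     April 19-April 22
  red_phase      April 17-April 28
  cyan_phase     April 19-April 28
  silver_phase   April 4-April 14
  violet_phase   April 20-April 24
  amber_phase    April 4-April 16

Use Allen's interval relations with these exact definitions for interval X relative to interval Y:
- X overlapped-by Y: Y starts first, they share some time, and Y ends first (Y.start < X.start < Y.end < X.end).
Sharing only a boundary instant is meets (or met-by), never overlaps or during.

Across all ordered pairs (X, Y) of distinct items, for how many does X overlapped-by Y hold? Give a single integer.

2

Checking all 90 ordered pairs for relation 'overlapped-by'; matching pairs in alphabetical order:
(green_phase, amber_phase): green_phase overlapped-by amber_phase ✓
(violet_phase, teal_phase): violet_phase overlapped-by teal_phase ✓
Count: 2.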